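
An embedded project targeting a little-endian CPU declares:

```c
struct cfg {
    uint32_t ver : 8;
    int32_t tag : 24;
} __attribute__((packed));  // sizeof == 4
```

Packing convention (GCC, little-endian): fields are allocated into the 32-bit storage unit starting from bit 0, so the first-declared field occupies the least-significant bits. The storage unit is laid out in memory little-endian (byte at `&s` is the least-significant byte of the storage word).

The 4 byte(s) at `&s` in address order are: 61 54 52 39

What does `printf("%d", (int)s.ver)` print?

97

[0]=0x61 [1]=0x54 [2]=0x52 [3]=0x39 (little-endian) → word 0x39525461
ver [0+:8] = (word>>0) & 0xff = 97  ←
tag [8+:24] = (word>>8) & 0xffffff = 3756628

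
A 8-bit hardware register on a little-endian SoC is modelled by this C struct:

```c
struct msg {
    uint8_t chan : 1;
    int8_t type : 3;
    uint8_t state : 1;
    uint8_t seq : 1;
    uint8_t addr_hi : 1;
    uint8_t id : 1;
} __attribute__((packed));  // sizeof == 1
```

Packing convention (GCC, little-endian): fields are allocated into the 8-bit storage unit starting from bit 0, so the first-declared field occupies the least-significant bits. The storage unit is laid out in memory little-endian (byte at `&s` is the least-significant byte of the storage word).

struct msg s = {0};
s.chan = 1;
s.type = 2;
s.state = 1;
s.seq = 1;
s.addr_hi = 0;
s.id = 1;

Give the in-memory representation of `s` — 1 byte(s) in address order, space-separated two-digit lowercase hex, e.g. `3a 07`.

chan:1 = 1 → 0x1 << 0 → word 0x01
type:3 = 2 → 0x2 << 1 → word 0x05
state:1 = 1 → 0x1 << 4 → word 0x15
seq:1 = 1 → 0x1 << 5 → word 0x35
addr_hi:1 = 0 → 0x0 << 6 → word 0x35
id:1 = 1 → 0x1 << 7 → word 0xb5
word = 0xb5 → little-endian bytes:
  [0]=0xb5

b5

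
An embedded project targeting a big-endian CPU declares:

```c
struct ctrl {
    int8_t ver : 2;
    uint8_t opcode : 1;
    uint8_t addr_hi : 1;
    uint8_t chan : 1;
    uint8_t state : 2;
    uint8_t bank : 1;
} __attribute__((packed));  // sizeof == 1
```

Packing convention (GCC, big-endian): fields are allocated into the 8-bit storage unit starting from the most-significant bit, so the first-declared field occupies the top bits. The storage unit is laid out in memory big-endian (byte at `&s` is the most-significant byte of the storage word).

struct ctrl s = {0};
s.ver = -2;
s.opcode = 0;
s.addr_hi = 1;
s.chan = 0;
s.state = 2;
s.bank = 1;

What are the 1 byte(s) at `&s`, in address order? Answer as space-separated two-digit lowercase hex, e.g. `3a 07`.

ver:2 = -2 → 0x2 << 6 → word 0x80
opcode:1 = 0 → 0x0 << 5 → word 0x80
addr_hi:1 = 1 → 0x1 << 4 → word 0x90
chan:1 = 0 → 0x0 << 3 → word 0x90
state:2 = 2 → 0x2 << 1 → word 0x94
bank:1 = 1 → 0x1 << 0 → word 0x95
word = 0x95 → big-endian bytes:
  [0]=0x95

95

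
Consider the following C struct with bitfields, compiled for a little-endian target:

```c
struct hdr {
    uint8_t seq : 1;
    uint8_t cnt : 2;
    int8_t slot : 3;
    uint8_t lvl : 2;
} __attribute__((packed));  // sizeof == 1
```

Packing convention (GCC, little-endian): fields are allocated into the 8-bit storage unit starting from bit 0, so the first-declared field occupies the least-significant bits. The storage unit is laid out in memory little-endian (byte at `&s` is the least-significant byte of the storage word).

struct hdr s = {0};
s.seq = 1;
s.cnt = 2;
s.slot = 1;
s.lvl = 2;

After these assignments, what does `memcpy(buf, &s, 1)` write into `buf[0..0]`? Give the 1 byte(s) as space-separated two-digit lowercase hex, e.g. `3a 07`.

8d

[0+:1] seq=1 & 0x1 = 0x1; word=0x01
[1+:2] cnt=2 & 0x3 = 0x2; word=0x05
[3+:3] slot=1 & 0x7 = 0x1; word=0x0d
[6+:2] lvl=2 & 0x3 = 0x2; word=0x8d
word = 0x8d → little-endian bytes:
  [0]=0x8d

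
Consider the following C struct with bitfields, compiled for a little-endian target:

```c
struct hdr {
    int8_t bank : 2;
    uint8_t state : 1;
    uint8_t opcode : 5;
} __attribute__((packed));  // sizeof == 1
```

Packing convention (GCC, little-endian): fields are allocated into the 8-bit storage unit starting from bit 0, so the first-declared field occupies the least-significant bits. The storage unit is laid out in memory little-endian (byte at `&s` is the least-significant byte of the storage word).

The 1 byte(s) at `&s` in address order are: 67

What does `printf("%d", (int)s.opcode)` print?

[0]=0x67 (little-endian) → word 0x67
bank [0+:2] = (word>>0) & 0x3 = 3
state [2+:1] = (word>>2) & 0x1 = 1
opcode [3+:5] = (word>>3) & 0x1f = 12  ←

12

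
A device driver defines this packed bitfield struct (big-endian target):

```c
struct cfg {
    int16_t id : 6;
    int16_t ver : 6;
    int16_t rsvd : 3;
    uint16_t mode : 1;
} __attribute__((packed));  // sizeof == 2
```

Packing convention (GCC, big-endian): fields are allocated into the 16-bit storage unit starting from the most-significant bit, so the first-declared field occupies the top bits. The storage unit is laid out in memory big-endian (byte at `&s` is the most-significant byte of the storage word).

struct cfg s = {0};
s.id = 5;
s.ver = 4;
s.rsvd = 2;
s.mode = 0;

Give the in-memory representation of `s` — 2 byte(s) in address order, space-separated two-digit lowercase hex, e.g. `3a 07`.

id:6 = 5 → 0x5 << 10 → word 0x1400
ver:6 = 4 → 0x4 << 4 → word 0x1440
rsvd:3 = 2 → 0x2 << 1 → word 0x1444
mode:1 = 0 → 0x0 << 0 → word 0x1444
word = 0x1444 → big-endian bytes:
  [0]=0x14  [1]=0x44

14 44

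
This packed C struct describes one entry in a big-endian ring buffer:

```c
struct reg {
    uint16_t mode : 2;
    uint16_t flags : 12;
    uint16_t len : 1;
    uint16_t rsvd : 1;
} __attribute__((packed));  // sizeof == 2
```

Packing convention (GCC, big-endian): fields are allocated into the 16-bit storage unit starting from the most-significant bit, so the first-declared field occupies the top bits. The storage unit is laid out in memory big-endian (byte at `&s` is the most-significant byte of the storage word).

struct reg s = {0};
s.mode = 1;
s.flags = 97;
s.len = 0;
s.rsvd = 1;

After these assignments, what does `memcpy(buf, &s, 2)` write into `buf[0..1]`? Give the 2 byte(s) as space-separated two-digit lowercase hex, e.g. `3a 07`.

mode (2b) val=1 bits=0x1 at bit 14: 0x4000
flags (12b) val=97 bits=0x61 at bit 2: 0x4184
len (1b) val=0 bits=0x0 at bit 1: 0x4184
rsvd (1b) val=1 bits=0x1 at bit 0: 0x4185
word = 0x4185 → big-endian bytes:
  [0]=0x41  [1]=0x85

41 85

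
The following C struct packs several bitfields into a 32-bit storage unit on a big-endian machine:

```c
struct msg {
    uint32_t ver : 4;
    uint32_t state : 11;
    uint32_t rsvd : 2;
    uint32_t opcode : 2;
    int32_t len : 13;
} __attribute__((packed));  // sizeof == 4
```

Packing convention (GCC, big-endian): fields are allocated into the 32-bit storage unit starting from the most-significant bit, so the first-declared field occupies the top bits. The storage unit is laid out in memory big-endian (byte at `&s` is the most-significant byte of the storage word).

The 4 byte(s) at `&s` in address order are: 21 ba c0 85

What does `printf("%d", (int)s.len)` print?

133

[0]=0x21 [1]=0xba [2]=0xc0 [3]=0x85 (big-endian) → word 0x21bac085
ver:4 @ bit 28 → (0x21bac085>>28)&0xf = 0x2
state:11 @ bit 17 → (0x21bac085>>17)&0x7ff = 0xdd
rsvd:2 @ bit 15 → (0x21bac085>>15)&0x3 = 0x1
opcode:2 @ bit 13 → (0x21bac085>>13)&0x3 = 0x2
len:13 @ bit 0 → (0x21bac085>>0)&0x1fff = 0x85  ←
len signed 13b, MSB=0: value = 133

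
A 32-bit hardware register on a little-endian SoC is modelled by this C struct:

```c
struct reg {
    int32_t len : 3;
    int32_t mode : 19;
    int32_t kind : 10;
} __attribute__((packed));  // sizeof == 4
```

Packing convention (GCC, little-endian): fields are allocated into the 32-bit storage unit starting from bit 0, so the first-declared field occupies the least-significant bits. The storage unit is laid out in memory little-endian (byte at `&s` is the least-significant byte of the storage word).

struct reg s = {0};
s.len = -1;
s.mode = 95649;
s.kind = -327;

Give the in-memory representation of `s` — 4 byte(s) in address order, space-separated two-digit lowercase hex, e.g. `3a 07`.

len (3b) val=-1 bits=0x7 at bit 0: 0x00000007
mode (19b) val=95649 bits=0x175a1 at bit 3: 0x000bad0f
kind (10b) val=-327 bits=0x2b9 at bit 22: 0xae4bad0f
word = 0xae4bad0f → little-endian bytes:
  [0]=0x0f  [1]=0xad  [2]=0x4b  [3]=0xae

0f ad 4b ae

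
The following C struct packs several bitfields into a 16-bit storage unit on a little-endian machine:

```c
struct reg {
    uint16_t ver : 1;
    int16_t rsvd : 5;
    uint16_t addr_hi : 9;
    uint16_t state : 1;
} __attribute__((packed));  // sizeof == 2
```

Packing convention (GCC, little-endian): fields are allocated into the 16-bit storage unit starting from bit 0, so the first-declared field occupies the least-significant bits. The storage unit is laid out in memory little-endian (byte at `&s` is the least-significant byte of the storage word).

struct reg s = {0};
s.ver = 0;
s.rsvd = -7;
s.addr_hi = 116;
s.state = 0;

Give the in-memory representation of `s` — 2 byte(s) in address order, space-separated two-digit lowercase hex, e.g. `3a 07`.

ver (1b) val=0 bits=0x0 at bit 0: 0x0000
rsvd (5b) val=-7 bits=0x19 at bit 1: 0x0032
addr_hi (9b) val=116 bits=0x74 at bit 6: 0x1d32
state (1b) val=0 bits=0x0 at bit 15: 0x1d32
word = 0x1d32 → little-endian bytes:
  [0]=0x32  [1]=0x1d

32 1d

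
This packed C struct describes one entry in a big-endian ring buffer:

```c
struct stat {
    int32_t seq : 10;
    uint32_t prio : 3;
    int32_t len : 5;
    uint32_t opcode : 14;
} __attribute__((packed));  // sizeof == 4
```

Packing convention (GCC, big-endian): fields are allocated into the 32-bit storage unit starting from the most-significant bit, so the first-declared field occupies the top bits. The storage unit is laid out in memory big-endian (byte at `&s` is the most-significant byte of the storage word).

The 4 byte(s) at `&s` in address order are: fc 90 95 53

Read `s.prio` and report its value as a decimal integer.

[0]=0xfc [1]=0x90 [2]=0x95 [3]=0x53 (big-endian) → word 0xfc909553
seq [22+:10] = (word>>22) & 0x3ff = 1010
prio [19+:3] = (word>>19) & 0x7 = 2  ←
len [14+:5] = (word>>14) & 0x1f = 2
opcode [0+:14] = (word>>0) & 0x3fff = 5459

2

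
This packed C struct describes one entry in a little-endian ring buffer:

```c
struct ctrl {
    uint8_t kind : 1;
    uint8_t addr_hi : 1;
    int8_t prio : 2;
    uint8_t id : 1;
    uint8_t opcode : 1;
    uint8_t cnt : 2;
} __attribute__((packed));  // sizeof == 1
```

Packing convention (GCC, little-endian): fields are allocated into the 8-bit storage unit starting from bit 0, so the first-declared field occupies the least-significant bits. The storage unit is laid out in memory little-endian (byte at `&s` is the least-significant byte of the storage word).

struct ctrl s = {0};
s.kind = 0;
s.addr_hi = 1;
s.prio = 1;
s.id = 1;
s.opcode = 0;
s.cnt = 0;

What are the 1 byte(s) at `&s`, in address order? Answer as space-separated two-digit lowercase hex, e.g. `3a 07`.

kind:1 = 0 → 0x0 << 0 → word 0x00
addr_hi:1 = 1 → 0x1 << 1 → word 0x02
prio:2 = 1 → 0x1 << 2 → word 0x06
id:1 = 1 → 0x1 << 4 → word 0x16
opcode:1 = 0 → 0x0 << 5 → word 0x16
cnt:2 = 0 → 0x0 << 6 → word 0x16
word = 0x16 → little-endian bytes:
  [0]=0x16

16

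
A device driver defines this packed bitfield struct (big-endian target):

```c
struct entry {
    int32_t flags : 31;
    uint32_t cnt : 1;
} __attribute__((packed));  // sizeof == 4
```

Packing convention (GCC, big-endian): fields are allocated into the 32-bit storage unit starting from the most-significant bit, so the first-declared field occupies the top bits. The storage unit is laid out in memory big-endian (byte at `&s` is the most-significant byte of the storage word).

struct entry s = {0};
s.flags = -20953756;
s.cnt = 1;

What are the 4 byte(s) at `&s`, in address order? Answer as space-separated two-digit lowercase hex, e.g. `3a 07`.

flags (31b) val=-20953756 bits=0x7ec04564 at bit 1: 0xfd808ac8
cnt (1b) val=1 bits=0x1 at bit 0: 0xfd808ac9
word = 0xfd808ac9 → big-endian bytes:
  [0]=0xfd  [1]=0x80  [2]=0x8a  [3]=0xc9

fd 80 8a c9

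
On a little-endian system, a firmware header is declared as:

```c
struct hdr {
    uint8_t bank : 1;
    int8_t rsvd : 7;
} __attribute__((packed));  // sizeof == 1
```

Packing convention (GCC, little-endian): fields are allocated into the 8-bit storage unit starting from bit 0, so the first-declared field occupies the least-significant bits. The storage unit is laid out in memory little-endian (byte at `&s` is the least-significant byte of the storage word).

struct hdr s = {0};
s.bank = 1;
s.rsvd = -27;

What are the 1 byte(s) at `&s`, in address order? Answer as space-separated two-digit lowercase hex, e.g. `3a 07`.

[0+:1] bank=1 & 0x1 = 0x1; word=0x01
[1+:7] rsvd=-27 & 0x7f = 0x65; word=0xcb
word = 0xcb → little-endian bytes:
  [0]=0xcb

cb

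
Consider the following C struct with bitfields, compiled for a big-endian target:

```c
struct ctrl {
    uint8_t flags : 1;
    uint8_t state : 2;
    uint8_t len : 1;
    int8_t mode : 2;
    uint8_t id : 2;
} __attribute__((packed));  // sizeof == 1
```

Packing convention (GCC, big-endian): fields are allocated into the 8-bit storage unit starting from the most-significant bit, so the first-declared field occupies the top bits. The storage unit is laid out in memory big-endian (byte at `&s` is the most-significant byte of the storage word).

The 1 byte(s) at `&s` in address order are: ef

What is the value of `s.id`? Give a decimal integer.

3

[0]=0xef (big-endian) → word 0xef
flags [7+:1] = (word>>7) & 0x1 = 1
state [5+:2] = (word>>5) & 0x3 = 3
len [4+:1] = (word>>4) & 0x1 = 0
mode [2+:2] = (word>>2) & 0x3 = 3
id [0+:2] = (word>>0) & 0x3 = 3  ←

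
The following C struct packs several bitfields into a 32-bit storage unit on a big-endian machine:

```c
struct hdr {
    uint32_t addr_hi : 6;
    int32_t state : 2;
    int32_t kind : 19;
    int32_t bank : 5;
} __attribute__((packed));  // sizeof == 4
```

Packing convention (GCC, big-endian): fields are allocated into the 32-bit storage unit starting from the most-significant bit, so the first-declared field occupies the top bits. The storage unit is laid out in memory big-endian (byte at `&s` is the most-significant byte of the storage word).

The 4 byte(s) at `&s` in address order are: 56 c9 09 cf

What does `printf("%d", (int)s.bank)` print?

[0]=0x56 [1]=0xc9 [2]=0x09 [3]=0xcf (big-endian) → word 0x56c909cf
addr_hi:6 @ bit 26 → (0x56c909cf>>26)&0x3f = 0x15
state:2 @ bit 24 → (0x56c909cf>>24)&0x3 = 0x2
kind:19 @ bit 5 → (0x56c909cf>>5)&0x7ffff = 0x6484e
bank:5 @ bit 0 → (0x56c909cf>>0)&0x1f = 0xf  ←
bank signed 5b, MSB=0: value = 15

15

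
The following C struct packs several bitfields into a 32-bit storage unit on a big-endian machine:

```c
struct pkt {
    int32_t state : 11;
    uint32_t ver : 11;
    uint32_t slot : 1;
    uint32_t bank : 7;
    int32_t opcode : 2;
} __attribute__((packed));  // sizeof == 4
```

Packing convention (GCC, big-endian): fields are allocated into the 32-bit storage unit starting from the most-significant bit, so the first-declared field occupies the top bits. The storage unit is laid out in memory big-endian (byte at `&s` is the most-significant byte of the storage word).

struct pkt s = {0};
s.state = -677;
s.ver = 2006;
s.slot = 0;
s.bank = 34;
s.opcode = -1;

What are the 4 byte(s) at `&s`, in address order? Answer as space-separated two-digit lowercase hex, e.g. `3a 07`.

ab 7f 58 8b

state:11 = -677 → 0x55b << 21 → word 0xab600000
ver:11 = 2006 → 0x7d6 << 10 → word 0xab7f5800
slot:1 = 0 → 0x0 << 9 → word 0xab7f5800
bank:7 = 34 → 0x22 << 2 → word 0xab7f5888
opcode:2 = -1 → 0x3 << 0 → word 0xab7f588b
word = 0xab7f588b → big-endian bytes:
  [0]=0xab  [1]=0x7f  [2]=0x58  [3]=0x8b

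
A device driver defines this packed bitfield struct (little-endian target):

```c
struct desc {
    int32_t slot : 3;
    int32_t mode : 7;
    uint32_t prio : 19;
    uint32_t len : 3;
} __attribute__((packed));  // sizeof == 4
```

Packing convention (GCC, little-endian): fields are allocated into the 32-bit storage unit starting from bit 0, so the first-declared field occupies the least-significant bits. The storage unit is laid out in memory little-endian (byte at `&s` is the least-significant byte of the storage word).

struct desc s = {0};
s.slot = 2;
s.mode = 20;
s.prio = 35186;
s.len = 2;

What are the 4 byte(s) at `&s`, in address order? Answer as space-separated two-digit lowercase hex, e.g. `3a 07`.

a2 c8 25 42

slot (3b) val=2 bits=0x2 at bit 0: 0x00000002
mode (7b) val=20 bits=0x14 at bit 3: 0x000000a2
prio (19b) val=35186 bits=0x8972 at bit 10: 0x0225c8a2
len (3b) val=2 bits=0x2 at bit 29: 0x4225c8a2
word = 0x4225c8a2 → little-endian bytes:
  [0]=0xa2  [1]=0xc8  [2]=0x25  [3]=0x42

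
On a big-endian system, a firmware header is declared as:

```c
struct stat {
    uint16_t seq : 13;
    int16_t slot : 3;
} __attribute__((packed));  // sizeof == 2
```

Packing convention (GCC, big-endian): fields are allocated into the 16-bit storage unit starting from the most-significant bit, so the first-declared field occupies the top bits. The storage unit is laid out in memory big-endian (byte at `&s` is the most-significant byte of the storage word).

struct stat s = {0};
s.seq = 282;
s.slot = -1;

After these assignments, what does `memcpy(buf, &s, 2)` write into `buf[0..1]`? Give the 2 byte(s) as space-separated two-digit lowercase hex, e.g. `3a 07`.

seq (13b) val=282 bits=0x11a at bit 3: 0x08d0
slot (3b) val=-1 bits=0x7 at bit 0: 0x08d7
word = 0x08d7 → big-endian bytes:
  [0]=0x08  [1]=0xd7

08 d7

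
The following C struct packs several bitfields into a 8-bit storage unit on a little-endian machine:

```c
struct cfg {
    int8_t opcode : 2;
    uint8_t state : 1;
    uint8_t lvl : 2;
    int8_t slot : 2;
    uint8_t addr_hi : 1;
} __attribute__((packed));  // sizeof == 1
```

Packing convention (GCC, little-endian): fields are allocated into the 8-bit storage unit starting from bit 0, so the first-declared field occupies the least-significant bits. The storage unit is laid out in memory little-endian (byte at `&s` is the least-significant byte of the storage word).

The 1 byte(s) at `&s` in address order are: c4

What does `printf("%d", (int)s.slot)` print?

-2

[0]=0xc4 (little-endian) → word 0xc4
opcode [0+:2] = (word>>0) & 0x3 = 0
state [2+:1] = (word>>2) & 0x1 = 1
lvl [3+:2] = (word>>3) & 0x3 = 0
slot [5+:2] = (word>>5) & 0x3 = 2  ←
addr_hi [7+:1] = (word>>7) & 0x1 = 1
slot signed 2b, MSB=1: 2 - 4 = -2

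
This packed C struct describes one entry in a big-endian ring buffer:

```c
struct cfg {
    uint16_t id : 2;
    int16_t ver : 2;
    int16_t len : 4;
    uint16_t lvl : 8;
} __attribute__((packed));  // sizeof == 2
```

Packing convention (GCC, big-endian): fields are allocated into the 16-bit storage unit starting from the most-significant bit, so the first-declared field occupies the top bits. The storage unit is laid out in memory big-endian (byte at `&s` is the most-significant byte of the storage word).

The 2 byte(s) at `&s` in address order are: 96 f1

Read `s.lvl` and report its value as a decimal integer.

[0]=0x96 [1]=0xf1 (big-endian) → word 0x96f1
id [14+:2] = (word>>14) & 0x3 = 2
ver [12+:2] = (word>>12) & 0x3 = 1
len [8+:4] = (word>>8) & 0xf = 6
lvl [0+:8] = (word>>0) & 0xff = 241  ←

241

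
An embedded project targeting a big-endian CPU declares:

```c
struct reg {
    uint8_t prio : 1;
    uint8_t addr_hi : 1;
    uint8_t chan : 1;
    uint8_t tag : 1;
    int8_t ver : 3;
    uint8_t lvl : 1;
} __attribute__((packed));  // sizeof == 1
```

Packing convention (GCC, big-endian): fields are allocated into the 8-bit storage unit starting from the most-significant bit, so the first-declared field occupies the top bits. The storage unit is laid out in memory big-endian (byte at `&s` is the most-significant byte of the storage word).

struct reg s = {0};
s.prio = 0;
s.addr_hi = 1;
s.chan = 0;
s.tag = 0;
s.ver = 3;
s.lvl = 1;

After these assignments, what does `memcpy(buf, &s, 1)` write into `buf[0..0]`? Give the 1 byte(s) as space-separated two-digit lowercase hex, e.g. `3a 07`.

prio:1 = 0 → 0x0 << 7 → word 0x00
addr_hi:1 = 1 → 0x1 << 6 → word 0x40
chan:1 = 0 → 0x0 << 5 → word 0x40
tag:1 = 0 → 0x0 << 4 → word 0x40
ver:3 = 3 → 0x3 << 1 → word 0x46
lvl:1 = 1 → 0x1 << 0 → word 0x47
word = 0x47 → big-endian bytes:
  [0]=0x47

47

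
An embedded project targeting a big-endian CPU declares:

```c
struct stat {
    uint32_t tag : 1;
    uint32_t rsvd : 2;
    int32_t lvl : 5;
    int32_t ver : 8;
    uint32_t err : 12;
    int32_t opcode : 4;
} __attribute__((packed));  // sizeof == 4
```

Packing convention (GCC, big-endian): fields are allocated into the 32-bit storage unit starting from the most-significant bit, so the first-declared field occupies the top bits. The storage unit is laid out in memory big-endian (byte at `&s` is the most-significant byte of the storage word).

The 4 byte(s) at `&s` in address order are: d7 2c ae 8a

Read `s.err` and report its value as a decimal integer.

[0]=0xd7 [1]=0x2c [2]=0xae [3]=0x8a (big-endian) → word 0xd72cae8a
tag:1 @ bit 31 → (0xd72cae8a>>31)&0x1 = 0x1
rsvd:2 @ bit 29 → (0xd72cae8a>>29)&0x3 = 0x2
lvl:5 @ bit 24 → (0xd72cae8a>>24)&0x1f = 0x17
ver:8 @ bit 16 → (0xd72cae8a>>16)&0xff = 0x2c
err:12 @ bit 4 → (0xd72cae8a>>4)&0xfff = 0xae8  ←
opcode:4 @ bit 0 → (0xd72cae8a>>0)&0xf = 0xa

2792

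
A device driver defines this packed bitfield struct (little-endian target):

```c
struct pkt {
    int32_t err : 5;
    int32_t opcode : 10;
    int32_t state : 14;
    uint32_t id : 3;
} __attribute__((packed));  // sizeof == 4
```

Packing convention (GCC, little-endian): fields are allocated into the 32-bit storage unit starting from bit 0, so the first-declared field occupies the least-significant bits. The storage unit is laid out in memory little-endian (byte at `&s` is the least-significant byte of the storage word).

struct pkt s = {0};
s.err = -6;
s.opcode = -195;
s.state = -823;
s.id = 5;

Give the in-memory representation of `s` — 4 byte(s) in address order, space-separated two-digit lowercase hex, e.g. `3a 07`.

[0+:5] err=-6 & 0x1f = 0x1a; word=0x0000001a
[5+:10] opcode=-195 & 0x3ff = 0x33d; word=0x000067ba
[15+:14] state=-823 & 0x3fff = 0x3cc9; word=0x1e64e7ba
[29+:3] id=5 & 0x7 = 0x5; word=0xbe64e7ba
word = 0xbe64e7ba → little-endian bytes:
  [0]=0xba  [1]=0xe7  [2]=0x64  [3]=0xbe

ba e7 64 be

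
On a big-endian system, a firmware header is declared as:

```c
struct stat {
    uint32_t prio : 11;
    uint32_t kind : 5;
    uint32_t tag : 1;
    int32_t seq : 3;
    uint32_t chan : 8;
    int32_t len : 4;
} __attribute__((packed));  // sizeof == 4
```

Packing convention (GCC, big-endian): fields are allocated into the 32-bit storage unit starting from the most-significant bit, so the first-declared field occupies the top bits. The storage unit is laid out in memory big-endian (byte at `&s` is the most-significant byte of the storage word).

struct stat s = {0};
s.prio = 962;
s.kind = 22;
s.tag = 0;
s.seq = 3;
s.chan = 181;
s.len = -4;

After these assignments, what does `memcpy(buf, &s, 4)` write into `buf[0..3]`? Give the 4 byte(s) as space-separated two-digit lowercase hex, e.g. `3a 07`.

78 56 3b 5c

[21+:11] prio=962 & 0x7ff = 0x3c2; word=0x78400000
[16+:5] kind=22 & 0x1f = 0x16; word=0x78560000
[15+:1] tag=0 & 0x1 = 0x0; word=0x78560000
[12+:3] seq=3 & 0x7 = 0x3; word=0x78563000
[4+:8] chan=181 & 0xff = 0xb5; word=0x78563b50
[0+:4] len=-4 & 0xf = 0xc; word=0x78563b5c
word = 0x78563b5c → big-endian bytes:
  [0]=0x78  [1]=0x56  [2]=0x3b  [3]=0x5c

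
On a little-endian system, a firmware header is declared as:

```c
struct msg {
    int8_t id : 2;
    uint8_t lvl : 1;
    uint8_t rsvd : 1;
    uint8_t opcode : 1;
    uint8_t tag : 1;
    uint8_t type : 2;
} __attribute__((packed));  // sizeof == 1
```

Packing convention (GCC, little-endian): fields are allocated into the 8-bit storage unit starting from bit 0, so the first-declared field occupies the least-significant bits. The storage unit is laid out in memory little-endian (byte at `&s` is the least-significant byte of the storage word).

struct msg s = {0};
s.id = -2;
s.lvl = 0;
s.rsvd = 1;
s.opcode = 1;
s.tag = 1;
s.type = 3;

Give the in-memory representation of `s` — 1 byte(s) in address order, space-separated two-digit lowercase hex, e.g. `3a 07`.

[0+:2] id=-2 & 0x3 = 0x2; word=0x02
[2+:1] lvl=0 & 0x1 = 0x0; word=0x02
[3+:1] rsvd=1 & 0x1 = 0x1; word=0x0a
[4+:1] opcode=1 & 0x1 = 0x1; word=0x1a
[5+:1] tag=1 & 0x1 = 0x1; word=0x3a
[6+:2] type=3 & 0x3 = 0x3; word=0xfa
word = 0xfa → little-endian bytes:
  [0]=0xfa

fa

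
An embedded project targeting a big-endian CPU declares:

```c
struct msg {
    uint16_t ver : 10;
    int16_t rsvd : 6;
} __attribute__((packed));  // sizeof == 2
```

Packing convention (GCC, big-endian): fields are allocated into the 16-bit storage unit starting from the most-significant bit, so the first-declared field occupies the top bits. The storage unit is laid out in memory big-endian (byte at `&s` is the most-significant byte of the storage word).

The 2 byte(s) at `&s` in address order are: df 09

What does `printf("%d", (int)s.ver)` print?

892

[0]=0xdf [1]=0x09 (big-endian) → word 0xdf09
ver [6+:10] = (word>>6) & 0x3ff = 892  ←
rsvd [0+:6] = (word>>0) & 0x3f = 9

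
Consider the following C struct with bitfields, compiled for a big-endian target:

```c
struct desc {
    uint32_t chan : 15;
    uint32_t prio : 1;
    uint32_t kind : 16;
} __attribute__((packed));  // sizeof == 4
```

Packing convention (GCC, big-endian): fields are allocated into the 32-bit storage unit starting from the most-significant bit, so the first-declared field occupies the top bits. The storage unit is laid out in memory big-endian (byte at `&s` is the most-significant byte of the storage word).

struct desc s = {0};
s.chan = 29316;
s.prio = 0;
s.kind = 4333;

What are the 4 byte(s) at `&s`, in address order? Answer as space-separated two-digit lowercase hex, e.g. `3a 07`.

e5 08 10 ed

chan (15b) val=29316 bits=0x7284 at bit 17: 0xe5080000
prio (1b) val=0 bits=0x0 at bit 16: 0xe5080000
kind (16b) val=4333 bits=0x10ed at bit 0: 0xe50810ed
word = 0xe50810ed → big-endian bytes:
  [0]=0xe5  [1]=0x08  [2]=0x10  [3]=0xed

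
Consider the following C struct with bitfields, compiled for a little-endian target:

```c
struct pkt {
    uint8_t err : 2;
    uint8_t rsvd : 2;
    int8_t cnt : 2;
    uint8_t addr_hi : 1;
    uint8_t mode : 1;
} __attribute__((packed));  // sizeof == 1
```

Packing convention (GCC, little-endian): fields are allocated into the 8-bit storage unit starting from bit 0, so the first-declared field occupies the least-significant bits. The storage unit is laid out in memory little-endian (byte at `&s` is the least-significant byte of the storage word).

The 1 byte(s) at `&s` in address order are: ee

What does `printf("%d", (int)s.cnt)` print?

[0]=0xee (little-endian) → word 0xee
err:2 @ bit 0 → (0xee>>0)&0x3 = 0x2
rsvd:2 @ bit 2 → (0xee>>2)&0x3 = 0x3
cnt:2 @ bit 4 → (0xee>>4)&0x3 = 0x2  ←
addr_hi:1 @ bit 6 → (0xee>>6)&0x1 = 0x1
mode:1 @ bit 7 → (0xee>>7)&0x1 = 0x1
cnt signed 2b, MSB=1: 2 - 4 = -2

-2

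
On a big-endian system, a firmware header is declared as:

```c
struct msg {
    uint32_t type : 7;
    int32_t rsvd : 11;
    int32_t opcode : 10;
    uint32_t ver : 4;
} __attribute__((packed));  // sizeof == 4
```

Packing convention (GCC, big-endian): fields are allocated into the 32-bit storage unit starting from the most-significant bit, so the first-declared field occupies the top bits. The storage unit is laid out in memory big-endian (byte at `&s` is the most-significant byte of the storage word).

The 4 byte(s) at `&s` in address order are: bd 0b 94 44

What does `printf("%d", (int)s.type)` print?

94

[0]=0xbd [1]=0x0b [2]=0x94 [3]=0x44 (big-endian) → word 0xbd0b9444
type:7 @ bit 25 → (0xbd0b9444>>25)&0x7f = 0x5e  ←
rsvd:11 @ bit 14 → (0xbd0b9444>>14)&0x7ff = 0x42e
opcode:10 @ bit 4 → (0xbd0b9444>>4)&0x3ff = 0x144
ver:4 @ bit 0 → (0xbd0b9444>>0)&0xf = 0x4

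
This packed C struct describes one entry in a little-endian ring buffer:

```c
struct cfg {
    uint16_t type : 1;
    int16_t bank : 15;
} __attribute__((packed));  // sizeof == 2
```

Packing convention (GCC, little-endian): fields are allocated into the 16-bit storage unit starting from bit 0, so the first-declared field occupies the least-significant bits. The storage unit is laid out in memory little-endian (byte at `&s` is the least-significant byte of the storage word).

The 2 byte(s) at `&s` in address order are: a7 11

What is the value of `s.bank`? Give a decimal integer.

[0]=0xa7 [1]=0x11 (little-endian) → word 0x11a7
type [0+:1] = (word>>0) & 0x1 = 1
bank [1+:15] = (word>>1) & 0x7fff = 2259  ←
bank signed 15b, MSB=0: value = 2259

2259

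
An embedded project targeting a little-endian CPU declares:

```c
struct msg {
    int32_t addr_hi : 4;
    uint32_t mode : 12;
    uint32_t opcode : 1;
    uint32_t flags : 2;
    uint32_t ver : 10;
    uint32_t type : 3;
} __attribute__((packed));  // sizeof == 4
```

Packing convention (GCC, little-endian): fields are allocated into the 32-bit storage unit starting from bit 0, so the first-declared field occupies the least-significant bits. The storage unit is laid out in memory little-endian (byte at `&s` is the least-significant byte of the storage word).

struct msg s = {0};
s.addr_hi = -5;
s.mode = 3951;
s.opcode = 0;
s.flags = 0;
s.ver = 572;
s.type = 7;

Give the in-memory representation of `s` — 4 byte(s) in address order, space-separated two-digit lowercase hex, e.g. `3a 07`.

addr_hi:4 = -5 → 0xb << 0 → word 0x0000000b
mode:12 = 3951 → 0xf6f << 4 → word 0x0000f6fb
opcode:1 = 0 → 0x0 << 16 → word 0x0000f6fb
flags:2 = 0 → 0x0 << 17 → word 0x0000f6fb
ver:10 = 572 → 0x23c << 19 → word 0x11e0f6fb
type:3 = 7 → 0x7 << 29 → word 0xf1e0f6fb
word = 0xf1e0f6fb → little-endian bytes:
  [0]=0xfb  [1]=0xf6  [2]=0xe0  [3]=0xf1

fb f6 e0 f1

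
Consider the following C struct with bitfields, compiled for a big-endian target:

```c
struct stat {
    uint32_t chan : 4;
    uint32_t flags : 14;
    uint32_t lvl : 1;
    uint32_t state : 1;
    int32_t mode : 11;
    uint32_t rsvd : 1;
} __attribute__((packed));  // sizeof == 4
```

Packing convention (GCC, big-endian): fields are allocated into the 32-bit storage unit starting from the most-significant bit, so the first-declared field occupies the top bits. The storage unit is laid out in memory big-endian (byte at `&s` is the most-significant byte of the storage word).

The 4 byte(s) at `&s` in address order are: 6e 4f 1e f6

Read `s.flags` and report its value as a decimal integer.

14652

[0]=0x6e [1]=0x4f [2]=0x1e [3]=0xf6 (big-endian) → word 0x6e4f1ef6
chan:4 @ bit 28 → (0x6e4f1ef6>>28)&0xf = 0x6
flags:14 @ bit 14 → (0x6e4f1ef6>>14)&0x3fff = 0x393c  ←
lvl:1 @ bit 13 → (0x6e4f1ef6>>13)&0x1 = 0x0
state:1 @ bit 12 → (0x6e4f1ef6>>12)&0x1 = 0x1
mode:11 @ bit 1 → (0x6e4f1ef6>>1)&0x7ff = 0x77b
rsvd:1 @ bit 0 → (0x6e4f1ef6>>0)&0x1 = 0x0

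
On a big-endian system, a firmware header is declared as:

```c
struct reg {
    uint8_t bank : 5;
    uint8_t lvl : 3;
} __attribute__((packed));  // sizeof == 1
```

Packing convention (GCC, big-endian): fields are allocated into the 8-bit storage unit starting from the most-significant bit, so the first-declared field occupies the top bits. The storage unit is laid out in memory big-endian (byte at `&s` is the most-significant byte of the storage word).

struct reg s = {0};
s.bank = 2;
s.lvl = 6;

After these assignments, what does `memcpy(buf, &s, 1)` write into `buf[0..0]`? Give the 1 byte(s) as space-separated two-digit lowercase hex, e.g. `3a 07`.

bank:5 = 2 → 0x2 << 3 → word 0x10
lvl:3 = 6 → 0x6 << 0 → word 0x16
word = 0x16 → big-endian bytes:
  [0]=0x16

16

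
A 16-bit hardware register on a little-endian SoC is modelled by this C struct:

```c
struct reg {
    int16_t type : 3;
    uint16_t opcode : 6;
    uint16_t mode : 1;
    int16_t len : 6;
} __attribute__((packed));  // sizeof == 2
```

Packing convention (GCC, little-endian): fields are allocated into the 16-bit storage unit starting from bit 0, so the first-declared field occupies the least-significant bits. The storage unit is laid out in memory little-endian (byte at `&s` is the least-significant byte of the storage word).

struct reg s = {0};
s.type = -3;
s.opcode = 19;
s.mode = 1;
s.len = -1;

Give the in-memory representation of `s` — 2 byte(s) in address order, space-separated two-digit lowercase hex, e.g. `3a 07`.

9d fe

type:3 = -3 → 0x5 << 0 → word 0x0005
opcode:6 = 19 → 0x13 << 3 → word 0x009d
mode:1 = 1 → 0x1 << 9 → word 0x029d
len:6 = -1 → 0x3f << 10 → word 0xfe9d
word = 0xfe9d → little-endian bytes:
  [0]=0x9d  [1]=0xfe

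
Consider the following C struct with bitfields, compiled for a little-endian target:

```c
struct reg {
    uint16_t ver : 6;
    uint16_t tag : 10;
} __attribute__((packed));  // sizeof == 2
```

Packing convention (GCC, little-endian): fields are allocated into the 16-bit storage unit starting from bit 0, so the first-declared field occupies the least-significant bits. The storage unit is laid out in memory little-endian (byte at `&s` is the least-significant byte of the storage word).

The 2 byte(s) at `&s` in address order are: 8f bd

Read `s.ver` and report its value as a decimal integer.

[0]=0x8f [1]=0xbd (little-endian) → word 0xbd8f
ver [0+:6] = (word>>0) & 0x3f = 15  ←
tag [6+:10] = (word>>6) & 0x3ff = 758

15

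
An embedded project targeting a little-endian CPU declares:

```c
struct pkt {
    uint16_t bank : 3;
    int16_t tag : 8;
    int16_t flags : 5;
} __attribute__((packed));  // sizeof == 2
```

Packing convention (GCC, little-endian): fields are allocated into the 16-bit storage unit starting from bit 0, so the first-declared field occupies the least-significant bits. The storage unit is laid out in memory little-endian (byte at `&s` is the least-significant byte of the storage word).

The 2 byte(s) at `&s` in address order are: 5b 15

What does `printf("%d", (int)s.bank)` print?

3

[0]=0x5b [1]=0x15 (little-endian) → word 0x155b
bank [0+:3] = (word>>0) & 0x7 = 3  ←
tag [3+:8] = (word>>3) & 0xff = 171
flags [11+:5] = (word>>11) & 0x1f = 2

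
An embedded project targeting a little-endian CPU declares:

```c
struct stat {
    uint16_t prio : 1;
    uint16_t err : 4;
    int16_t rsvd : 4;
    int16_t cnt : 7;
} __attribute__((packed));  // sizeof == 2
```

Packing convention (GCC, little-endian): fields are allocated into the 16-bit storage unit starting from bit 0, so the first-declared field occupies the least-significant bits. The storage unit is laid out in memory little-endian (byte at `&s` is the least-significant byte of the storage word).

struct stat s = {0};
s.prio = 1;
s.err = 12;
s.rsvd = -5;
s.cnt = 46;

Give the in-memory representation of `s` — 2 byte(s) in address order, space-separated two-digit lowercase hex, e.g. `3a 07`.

79 5d

prio (1b) val=1 bits=0x1 at bit 0: 0x0001
err (4b) val=12 bits=0xc at bit 1: 0x0019
rsvd (4b) val=-5 bits=0xb at bit 5: 0x0179
cnt (7b) val=46 bits=0x2e at bit 9: 0x5d79
word = 0x5d79 → little-endian bytes:
  [0]=0x79  [1]=0x5d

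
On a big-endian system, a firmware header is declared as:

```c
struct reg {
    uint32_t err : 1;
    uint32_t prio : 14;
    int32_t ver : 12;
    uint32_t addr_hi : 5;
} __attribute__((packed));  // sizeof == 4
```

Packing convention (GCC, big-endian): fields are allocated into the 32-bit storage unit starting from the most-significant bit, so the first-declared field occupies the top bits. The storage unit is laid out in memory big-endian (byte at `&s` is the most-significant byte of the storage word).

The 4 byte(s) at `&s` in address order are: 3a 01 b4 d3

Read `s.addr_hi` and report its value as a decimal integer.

19

[0]=0x3a [1]=0x01 [2]=0xb4 [3]=0xd3 (big-endian) → word 0x3a01b4d3
err [31+:1] = (word>>31) & 0x1 = 0
prio [17+:14] = (word>>17) & 0x3fff = 7424
ver [5+:12] = (word>>5) & 0xfff = 3494
addr_hi [0+:5] = (word>>0) & 0x1f = 19  ←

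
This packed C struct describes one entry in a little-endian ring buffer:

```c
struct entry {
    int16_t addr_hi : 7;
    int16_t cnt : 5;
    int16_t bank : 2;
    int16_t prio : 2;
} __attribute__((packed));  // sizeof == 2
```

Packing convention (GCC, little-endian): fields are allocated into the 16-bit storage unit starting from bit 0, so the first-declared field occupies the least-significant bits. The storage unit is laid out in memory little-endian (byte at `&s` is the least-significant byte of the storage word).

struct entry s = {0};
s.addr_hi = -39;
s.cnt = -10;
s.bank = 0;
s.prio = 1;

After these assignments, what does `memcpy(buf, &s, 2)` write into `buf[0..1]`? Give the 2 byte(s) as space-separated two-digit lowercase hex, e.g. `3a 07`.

addr_hi (7b) val=-39 bits=0x59 at bit 0: 0x0059
cnt (5b) val=-10 bits=0x16 at bit 7: 0x0b59
bank (2b) val=0 bits=0x0 at bit 12: 0x0b59
prio (2b) val=1 bits=0x1 at bit 14: 0x4b59
word = 0x4b59 → little-endian bytes:
  [0]=0x59  [1]=0x4b

59 4b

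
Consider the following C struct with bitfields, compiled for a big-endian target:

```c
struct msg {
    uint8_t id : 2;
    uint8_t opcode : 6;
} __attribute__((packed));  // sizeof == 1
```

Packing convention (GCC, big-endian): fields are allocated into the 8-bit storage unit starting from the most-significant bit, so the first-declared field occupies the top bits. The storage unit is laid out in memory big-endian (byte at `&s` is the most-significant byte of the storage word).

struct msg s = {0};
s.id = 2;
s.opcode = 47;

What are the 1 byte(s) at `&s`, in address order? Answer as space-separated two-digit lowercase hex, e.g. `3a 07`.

id:2 = 2 → 0x2 << 6 → word 0x80
opcode:6 = 47 → 0x2f << 0 → word 0xaf
word = 0xaf → big-endian bytes:
  [0]=0xaf

af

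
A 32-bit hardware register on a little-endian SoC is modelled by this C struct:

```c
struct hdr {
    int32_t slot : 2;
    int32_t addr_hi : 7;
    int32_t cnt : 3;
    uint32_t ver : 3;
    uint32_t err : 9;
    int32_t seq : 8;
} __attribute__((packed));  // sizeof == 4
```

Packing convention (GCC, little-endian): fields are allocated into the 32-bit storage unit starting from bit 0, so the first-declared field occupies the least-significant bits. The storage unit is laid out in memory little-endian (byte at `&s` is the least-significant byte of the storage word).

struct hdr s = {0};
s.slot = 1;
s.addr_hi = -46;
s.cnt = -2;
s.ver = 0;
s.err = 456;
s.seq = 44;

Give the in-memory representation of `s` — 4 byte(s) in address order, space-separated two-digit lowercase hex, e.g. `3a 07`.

49 0d e4 2c

slot (2b) val=1 bits=0x1 at bit 0: 0x00000001
addr_hi (7b) val=-46 bits=0x52 at bit 2: 0x00000149
cnt (3b) val=-2 bits=0x6 at bit 9: 0x00000d49
ver (3b) val=0 bits=0x0 at bit 12: 0x00000d49
err (9b) val=456 bits=0x1c8 at bit 15: 0x00e40d49
seq (8b) val=44 bits=0x2c at bit 24: 0x2ce40d49
word = 0x2ce40d49 → little-endian bytes:
  [0]=0x49  [1]=0x0d  [2]=0xe4  [3]=0x2c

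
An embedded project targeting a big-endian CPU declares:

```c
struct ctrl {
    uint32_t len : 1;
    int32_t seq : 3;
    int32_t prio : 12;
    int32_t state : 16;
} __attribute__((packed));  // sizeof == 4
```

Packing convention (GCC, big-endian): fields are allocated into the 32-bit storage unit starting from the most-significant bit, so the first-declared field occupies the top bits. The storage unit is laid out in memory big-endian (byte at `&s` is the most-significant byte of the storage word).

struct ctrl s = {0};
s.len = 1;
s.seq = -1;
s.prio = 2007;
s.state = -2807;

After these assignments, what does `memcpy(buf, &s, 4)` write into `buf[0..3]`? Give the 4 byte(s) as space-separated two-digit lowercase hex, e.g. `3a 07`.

len (1b) val=1 bits=0x1 at bit 31: 0x80000000
seq (3b) val=-1 bits=0x7 at bit 28: 0xf0000000
prio (12b) val=2007 bits=0x7d7 at bit 16: 0xf7d70000
state (16b) val=-2807 bits=0xf509 at bit 0: 0xf7d7f509
word = 0xf7d7f509 → big-endian bytes:
  [0]=0xf7  [1]=0xd7  [2]=0xf5  [3]=0x09

f7 d7 f5 09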